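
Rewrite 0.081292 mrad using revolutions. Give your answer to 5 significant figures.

1.2938e-5 rev

1 mrad = 0.000159155 rev.
0.081292 × 0.000159155 ≈ 1.2938e-5 rev.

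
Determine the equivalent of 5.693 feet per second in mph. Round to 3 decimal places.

3.882 mph

1 ft/s = 0.681818 mph.
Thus 5.693 × 0.681818 ≈ 3.882 mph.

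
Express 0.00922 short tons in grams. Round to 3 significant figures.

8360 grams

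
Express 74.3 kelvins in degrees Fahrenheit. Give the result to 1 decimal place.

-325.9 °F

K = (°F + 459.67) × 5/9.
Applying the formula gives -325.9 °F.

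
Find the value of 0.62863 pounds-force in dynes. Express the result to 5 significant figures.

1 pound-force = 444822 dyn.
0.62863 × 444822 ≈ 279630 dyn.

279630 dynes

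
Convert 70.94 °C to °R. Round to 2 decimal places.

°R = (°C + 273.15) × 9/5.
Applying the formula gives 619.36 °R.

619.36 °R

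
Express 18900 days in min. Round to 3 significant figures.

1 d = 1440.00 min.
Thus 18900 × 1440.00 ≈ 2.72e+7 min.

2.72e+7 min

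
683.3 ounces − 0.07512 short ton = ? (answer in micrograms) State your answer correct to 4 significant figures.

-4.878e+10 μg

683.3 oz = 1.93712e+10 μg and 0.07512 short ton = 6.81477e+10 μg.
1.93712e+10 − 6.81477e+10 ≈ -4.878e+10 μg.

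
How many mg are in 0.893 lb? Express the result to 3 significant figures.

405000 milligrams

1 pound = 453592 mg.
0.893 × 453592 ≈ 405000 mg.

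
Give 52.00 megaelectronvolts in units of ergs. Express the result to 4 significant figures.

8.331 × 10^-5 ergs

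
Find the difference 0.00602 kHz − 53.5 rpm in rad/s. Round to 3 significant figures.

32.2 rad/s

0.00602 kHz = 37.8248 rad/s and 53.5 rpm = 5.60251 rad/s.
37.8248 − 5.60251 ≈ 32.2 rad/s.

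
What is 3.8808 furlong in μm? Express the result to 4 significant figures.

7.807e+8 μm

1 furlong = 2.01168e+8 micrometers.
Then 3.8808 × 2.01168e+8 ≈ 7.807e+8 μm.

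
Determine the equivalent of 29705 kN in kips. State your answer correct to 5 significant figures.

6677.9 kip

1 kN = 0.2248089 kips.
So 29705 × 0.2248089 ≈ 6677.9 kip.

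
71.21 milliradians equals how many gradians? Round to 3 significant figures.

4.53 grad

1 mrad = 0.0636620 grad.
So 71.21 × 0.0636620 ≈ 4.53 grad.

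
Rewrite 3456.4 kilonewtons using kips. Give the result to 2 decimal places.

777.03 kips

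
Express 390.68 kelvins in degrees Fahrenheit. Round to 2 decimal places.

K = (°F + 459.67) × 5/9.
Applying the formula gives 243.55 °F.

243.55 °F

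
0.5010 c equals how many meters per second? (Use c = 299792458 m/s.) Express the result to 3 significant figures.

1.50e+8 meters per second

1 c = 2.99792e+8 m/s.
So 0.5010 × 2.99792e+8 ≈ 1.50e+8 m/s.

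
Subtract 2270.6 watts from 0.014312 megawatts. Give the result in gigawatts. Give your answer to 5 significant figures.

0.014312 MW = 1.43120e-5 GW and 2270.6 W = 2.27060e-6 GW.
1.43120e-5 − 2.27060e-6 ≈ 1.2041e-5 GW.

1.2041e-5 gigawatts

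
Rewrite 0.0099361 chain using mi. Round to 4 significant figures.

0.0001242 mi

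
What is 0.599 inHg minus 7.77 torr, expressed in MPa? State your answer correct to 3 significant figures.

0.599 inHg = 0.00202845 MPa and 7.77 torr = 0.00103591 MPa.
0.00202845 − 0.00103591 ≈ 0.000993 MPa.

0.000993 MPa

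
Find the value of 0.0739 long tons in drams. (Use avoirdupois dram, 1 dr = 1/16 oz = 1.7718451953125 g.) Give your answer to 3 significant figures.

1 long ton = 573440 dr.
Then 0.0739 × 573440 ≈ 42400 dr.

42400 dr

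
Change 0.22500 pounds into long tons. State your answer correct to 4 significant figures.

1 lb = 0.000446429 long tons.
Then 0.22500 × 0.000446429 ≈ 0.0001004 long ton.

0.0001004 long ton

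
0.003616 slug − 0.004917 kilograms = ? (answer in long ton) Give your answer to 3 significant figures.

4.71 × 10^-5 long ton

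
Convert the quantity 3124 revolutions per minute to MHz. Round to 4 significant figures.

1 revolution per minute = 1.66667 × 10^-8 megahertz.
So 3124 × 1.66667 × 10^-8 ≈ 5.207 × 10^-5 MHz.

5.207 × 10^-5 megahertz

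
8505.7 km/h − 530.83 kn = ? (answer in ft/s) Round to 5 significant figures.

6855.7 ft/s

8505.7 km/h = 7751.62 ft/s and 530.83 kn = 895.940 ft/s.
7751.62 − 895.940 ≈ 6855.7 ft/s.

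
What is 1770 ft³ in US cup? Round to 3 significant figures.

212000 US cup

1 cubic foot = 119.688 US cups.
Then 1770 × 119.688 ≈ 212000 US cup.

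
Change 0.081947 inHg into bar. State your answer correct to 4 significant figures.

0.002775 bar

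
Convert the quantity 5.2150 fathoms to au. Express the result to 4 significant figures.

6.375 × 10^-11 au

1 fathom = 1.22248 × 10^-11 astronomical units.
Then 5.2150 × 1.22248 × 10^-11 ≈ 6.375 × 10^-11 au.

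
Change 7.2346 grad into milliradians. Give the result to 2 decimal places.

1 grad = 15.7080 mrad.
7.2346 × 15.7080 ≈ 113.64 mrad.

113.64 milliradians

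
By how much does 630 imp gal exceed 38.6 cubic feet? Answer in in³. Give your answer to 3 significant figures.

108000 in³

630 imp gal = 174774 in³ and 38.6 ft³ = 66700.8 in³.
174774 − 66700.8 ≈ 108000 in³.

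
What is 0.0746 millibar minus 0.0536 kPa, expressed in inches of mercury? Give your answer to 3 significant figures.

-0.0136 inHg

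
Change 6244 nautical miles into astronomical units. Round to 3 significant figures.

7.73 × 10^-5 au

1 nmi = 1.23799 × 10^-8 au.
Then 6244 × 1.23799 × 10^-8 ≈ 7.73 × 10^-5 au.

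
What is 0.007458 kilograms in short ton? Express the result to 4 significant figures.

8.221 × 10^-6 short ton

1 kg = 0.00110231 short tons.
0.007458 × 0.00110231 ≈ 8.221 × 10^-6 short ton.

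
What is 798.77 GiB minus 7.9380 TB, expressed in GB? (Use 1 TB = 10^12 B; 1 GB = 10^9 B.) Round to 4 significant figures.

798.77 GiB = 857.673 GB and 7.9380 TB = 7938.00 GB.
857.673 − 7938.00 ≈ -7080 GB.

-7080 gigabytes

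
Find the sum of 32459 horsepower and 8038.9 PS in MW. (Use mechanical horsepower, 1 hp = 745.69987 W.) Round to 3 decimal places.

30.117 MW

32459 hp = 24.2047 MW and 8038.9 PS = 5.91260 MW.
24.2047 + 5.91260 ≈ 30.117 MW.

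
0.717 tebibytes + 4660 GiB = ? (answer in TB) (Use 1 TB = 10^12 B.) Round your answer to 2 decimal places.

5.79 terabytes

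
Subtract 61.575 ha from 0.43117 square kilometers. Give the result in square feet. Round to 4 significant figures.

-1.987e+6 ft²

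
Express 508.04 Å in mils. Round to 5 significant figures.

1 Å = 3.93701e-6 mil.
Thus 508.04 × 3.93701e-6 ≈ 0.0020002 mil.

0.0020002 mil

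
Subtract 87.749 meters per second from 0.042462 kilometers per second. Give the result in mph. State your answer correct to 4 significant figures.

0.042462 km/s = 94.9848 mph and 87.749 m/s = 196.289 mph.
94.9848 − 196.289 ≈ -101.3 mph.

-101.3 mph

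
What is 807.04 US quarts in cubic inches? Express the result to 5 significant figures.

46607 in³

1 US quart = 57.7500 in³.
Thus 807.04 × 57.7500 ≈ 46607 in³.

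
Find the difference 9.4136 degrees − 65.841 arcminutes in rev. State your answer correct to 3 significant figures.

0.0231 rev

9.4136 ° = 0.0261489 rev and 65.841 arcmin = 0.00304819 rev.
0.0261489 − 0.00304819 ≈ 0.0231 rev.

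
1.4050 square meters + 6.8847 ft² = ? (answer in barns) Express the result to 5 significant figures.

2.0446e+28 barns

1.4050 m² = 1.40500e+28 barn and 6.8847 ft² = 6.39610e+27 barn.
1.40500e+28 + 6.39610e+27 ≈ 2.0446e+28 barn.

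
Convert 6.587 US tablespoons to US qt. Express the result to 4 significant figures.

0.1029 US quarts

1 US tbsp = 0.0156250 US qt.
So 6.587 × 0.0156250 ≈ 0.1029 US qt.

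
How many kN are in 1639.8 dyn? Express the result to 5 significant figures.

1.6398 × 10^-5 kilonewtons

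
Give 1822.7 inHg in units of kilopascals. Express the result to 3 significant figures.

6170 kPa

1 inch of mercury = 3.38639 kilopascals.
Then 1822.7 × 3.38639 ≈ 6170 kPa.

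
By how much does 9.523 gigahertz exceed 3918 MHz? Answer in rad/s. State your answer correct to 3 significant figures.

9.523 GHz = 5.98348 × 10^10 rad/s and 3918 MHz = 2.46175 × 10^10 rad/s.
5.98348 × 10^10 − 2.46175 × 10^10 ≈ 3.52 × 10^10 rad/s.

3.52 × 10^10 radians per second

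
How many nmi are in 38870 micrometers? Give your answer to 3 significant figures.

2.10 × 10^-5 nmi

1 μm = 5.39957 × 10^-10 nautical miles.
So 38870 × 5.39957 × 10^-10 ≈ 2.10 × 10^-5 nmi.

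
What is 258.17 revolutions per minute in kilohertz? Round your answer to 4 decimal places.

1 revolution per minute = 1.66667 × 10^-5 kilohertz.
Thus 258.17 × 1.66667 × 10^-5 ≈ 0.0043 kHz.

0.0043 kHz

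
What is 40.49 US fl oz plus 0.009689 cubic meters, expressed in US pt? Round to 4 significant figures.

40.49 US fl oz = 2.530625 US pt and 0.009689 m³ = 20.47650 US pt.
2.530625 + 20.47650 ≈ 23.01 US pt.

23.01 US pints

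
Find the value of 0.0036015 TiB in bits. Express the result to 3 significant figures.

1 tebibyte = 8.79609 × 10^12 bit.
Thus 0.0036015 × 8.79609 × 10^12 ≈ 3.17 × 10^10 bit.

3.17 × 10^10 bits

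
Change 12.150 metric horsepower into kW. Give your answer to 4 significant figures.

8.936 kilowatts

1 PS = 0.735499 kilowatts.
Thus 12.150 × 0.735499 ≈ 8.936 kW.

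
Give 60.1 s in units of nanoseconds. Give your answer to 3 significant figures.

6.01e+10 nanoseconds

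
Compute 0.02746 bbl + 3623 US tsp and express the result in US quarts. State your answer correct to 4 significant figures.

23.48 US qt

0.02746 bbl = 4.61328 US qt and 3623 US tsp = 18.8698 US qt.
4.61328 + 18.8698 ≈ 23.48 US qt.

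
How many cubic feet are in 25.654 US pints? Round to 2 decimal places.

1 US pt = 0.0167101 ft³.
25.654 × 0.0167101 ≈ 0.43 ft³.

0.43 cubic feet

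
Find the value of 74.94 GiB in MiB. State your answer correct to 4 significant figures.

76740 MiB

1 gibibyte = 1024.00 mebibytes.
Then 74.94 × 1024.00 ≈ 76740 MiB.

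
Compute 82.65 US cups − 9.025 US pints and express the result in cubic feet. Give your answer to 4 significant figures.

0.5397 ft³

82.65 US cup = 0.690544 ft³ and 9.025 US pt = 0.150808 ft³.
0.690544 − 0.150808 ≈ 0.5397 ft³.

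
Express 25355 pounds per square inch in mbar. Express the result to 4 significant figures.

1.748 × 10^6 millibar

1 pound per square inch = 68.9476 millibar.
Then 25355 × 68.9476 ≈ 1.748 × 10^6 mbar.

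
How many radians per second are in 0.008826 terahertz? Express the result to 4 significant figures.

5.546 × 10^10 radians per second

1 terahertz = 6.28319 × 10^12 rad/s.
Then 0.008826 × 6.28319 × 10^12 ≈ 5.546 × 10^10 rad/s.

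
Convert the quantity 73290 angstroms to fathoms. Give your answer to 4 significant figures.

4.008 × 10^-6 fathom

1 Å = 5.46807 × 10^-11 fathom.
Then 73290 × 5.46807 × 10^-11 ≈ 4.008 × 10^-6 fathom.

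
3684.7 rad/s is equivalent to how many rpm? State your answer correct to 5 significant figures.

1 rad/s = 9.54930 rpm.
3684.7 × 9.54930 ≈ 35186 rpm.

35186 revolutions per minute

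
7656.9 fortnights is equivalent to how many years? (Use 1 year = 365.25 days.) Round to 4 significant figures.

293.5 years

1 fortnight = 0.0383299 yr.
Thus 7656.9 × 0.0383299 ≈ 293.5 yr.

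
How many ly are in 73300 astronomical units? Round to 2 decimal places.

1.16 light-years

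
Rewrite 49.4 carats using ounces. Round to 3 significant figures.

0.349 ounces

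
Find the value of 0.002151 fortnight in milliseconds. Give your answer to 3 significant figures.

2.60e+6 ms

1 fortnight = 1.20960e+9 milliseconds.
0.002151 × 1.20960e+9 ≈ 2.60e+6 ms.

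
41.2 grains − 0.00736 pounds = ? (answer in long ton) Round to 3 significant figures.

41.2 gr = 2.62755e-6 long ton and 0.00736 lb = 3.28571e-6 long ton.
2.62755e-6 − 3.28571e-6 ≈ -6.58e-7 long ton.

-6.58e-7 long ton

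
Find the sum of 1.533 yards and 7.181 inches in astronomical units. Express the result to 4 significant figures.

1.533 yd = 9.37029 × 10^-12 au and 7.181 in = 1.21925 × 10^-12 au.
9.37029 × 10^-12 + 1.21925 × 10^-12 ≈ 1.059 × 10^-11 au.

1.059 × 10^-11 astronomical units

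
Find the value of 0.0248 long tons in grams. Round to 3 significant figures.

25200 grams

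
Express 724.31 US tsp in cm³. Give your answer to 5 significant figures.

3570.1 cm³

1 US teaspoon = 4.92892 cubic centimeters.
So 724.31 × 4.92892 ≈ 3570.1 cm³.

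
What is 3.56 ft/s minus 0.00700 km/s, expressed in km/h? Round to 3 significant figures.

3.56 ft/s = 3.90632 km/h and 0.00700 km/s = 25.2000 km/h.
3.90632 − 25.2000 ≈ -21.3 km/h.

-21.3 km/h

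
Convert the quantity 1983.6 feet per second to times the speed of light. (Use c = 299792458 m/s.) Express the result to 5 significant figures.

2.0167e-6 c

1 ft/s = 1.01670e-9 c.
Then 1983.6 × 1.01670e-9 ≈ 2.0167e-6 c.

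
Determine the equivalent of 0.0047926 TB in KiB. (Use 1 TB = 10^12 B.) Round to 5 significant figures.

1 TB = 9.765625e+8 kibibytes.
Then 0.0047926 × 9.765625e+8 ≈ 4.6803e+6 KiB.

4.6803e+6 KiB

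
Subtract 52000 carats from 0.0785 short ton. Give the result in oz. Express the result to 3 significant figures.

2150 oz

0.0785 short ton = 2512.00 oz and 52000 ct = 366.849 oz.
2512.00 − 366.849 ≈ 2150 oz.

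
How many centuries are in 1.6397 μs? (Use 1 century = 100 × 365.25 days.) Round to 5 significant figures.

1 μs = 3.16881 × 10^-16 centuries.
1.6397 × 3.16881 × 10^-16 ≈ 5.1959 × 10^-16 century.

5.1959 × 10^-16 centuries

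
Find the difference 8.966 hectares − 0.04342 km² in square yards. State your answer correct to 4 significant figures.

55300 yd²

8.966 ha = 107232 yd² and 0.04342 km² = 51929.9 yd².
107232 − 51929.9 ≈ 55300 yd².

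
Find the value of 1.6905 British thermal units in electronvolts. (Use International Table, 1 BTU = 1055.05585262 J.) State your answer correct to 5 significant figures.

1 BTU = 6.58514e+21 electronvolts.
1.6905 × 6.58514e+21 ≈ 1.1132e+22 eV.

1.1132e+22 eV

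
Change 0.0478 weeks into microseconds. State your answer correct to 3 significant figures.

2.89e+10 microseconds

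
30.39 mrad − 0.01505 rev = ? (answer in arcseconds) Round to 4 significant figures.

30.39 mrad = 6268.39 arcsec and 0.01505 rev = 19504.8 arcsec.
6268.39 − 19504.8 ≈ -13240 arcsec.

-13240 arcseconds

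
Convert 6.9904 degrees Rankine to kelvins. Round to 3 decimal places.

3.884 kelvins

°R = K × 9/5.
Applying the formula gives 3.884 K.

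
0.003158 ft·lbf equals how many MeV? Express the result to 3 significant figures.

1 foot-pound = 8.46235 × 10^12 MeV.
0.003158 × 8.46235 × 10^12 ≈ 2.67 × 10^10 MeV.

2.67 × 10^10 MeV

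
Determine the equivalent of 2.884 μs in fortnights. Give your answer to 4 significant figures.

2.384 × 10^-12 fortnight

1 μs = 8.26720 × 10^-13 fortnights.
Thus 2.884 × 8.26720 × 10^-13 ≈ 2.384 × 10^-12 fortnight.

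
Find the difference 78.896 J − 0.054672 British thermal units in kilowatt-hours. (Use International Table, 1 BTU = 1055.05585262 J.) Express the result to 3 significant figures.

78.896 J = 2.19156e-5 kWh and 0.054672 BTU = 1.60228e-5 kWh.
2.19156e-5 − 1.60228e-5 ≈ 5.89e-6 kWh.

5.89e-6 kWh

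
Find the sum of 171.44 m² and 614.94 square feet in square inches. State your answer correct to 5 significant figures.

354280 in²

171.44 m² = 265733 in² and 614.94 ft² = 88551.4 in².
265733 + 88551.4 ≈ 354280 in².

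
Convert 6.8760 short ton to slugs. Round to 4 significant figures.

1 short ton = 62.1619 slug.
Thus 6.8760 × 62.1619 ≈ 427.4 slug.

427.4 slugs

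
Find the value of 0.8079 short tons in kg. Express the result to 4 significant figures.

732.9 kg

1 short ton = 907.185 kg.
Then 0.8079 × 907.185 ≈ 732.9 kg.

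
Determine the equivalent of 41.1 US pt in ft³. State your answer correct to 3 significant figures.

0.687 cubic feet

1 US pint = 0.0167101 ft³.
So 41.1 × 0.0167101 ≈ 0.687 ft³.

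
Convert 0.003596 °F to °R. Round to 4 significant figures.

459.7 °R

°R = °F + 459.67.
Applying the formula gives 459.7 °R.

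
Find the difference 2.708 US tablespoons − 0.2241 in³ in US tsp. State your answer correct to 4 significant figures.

2.708 US tbsp = 8.12400 US tsp and 0.2241 in³ = 0.745060 US tsp.
8.12400 − 0.745060 ≈ 7.379 US tsp.

7.379 US tsp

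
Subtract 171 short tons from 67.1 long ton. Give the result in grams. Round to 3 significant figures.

67.1 long ton = 6.81767 × 10^7 g and 171 short ton = 1.55129 × 10^8 g.
6.81767 × 10^7 − 1.55129 × 10^8 ≈ -8.70 × 10^7 g.

-8.70 × 10^7 g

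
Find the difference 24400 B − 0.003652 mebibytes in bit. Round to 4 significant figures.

24400 B = 195200 bit and 0.003652 MiB = 30635.2 bit.
195200 − 30635.2 ≈ 164600 bit.

164600 bit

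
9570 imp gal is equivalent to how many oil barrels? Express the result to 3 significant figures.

274 bbl

1 imp gal = 0.0285940 bbl.
Then 9570 × 0.0285940 ≈ 274 bbl.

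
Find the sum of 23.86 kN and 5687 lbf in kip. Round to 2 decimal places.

23.86 kN = 5.36394 kip and 5687 lbf = 5.68700 kip.
5.36394 + 5.68700 ≈ 11.05 kip.

11.05 kip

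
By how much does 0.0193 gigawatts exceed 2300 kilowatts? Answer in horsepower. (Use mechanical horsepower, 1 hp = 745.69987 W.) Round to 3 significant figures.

22800 hp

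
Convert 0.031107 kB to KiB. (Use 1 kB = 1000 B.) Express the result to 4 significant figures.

1 kB = 0.9765625 KiB.
Thus 0.031107 × 0.9765625 ≈ 0.03038 KiB.

0.03038 kibibytes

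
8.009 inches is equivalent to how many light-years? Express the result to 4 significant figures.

1 inch = 2.68478 × 10^-18 light-years.
So 8.009 × 2.68478 × 10^-18 ≈ 2.150 × 10^-17 ly.

2.150 × 10^-17 ly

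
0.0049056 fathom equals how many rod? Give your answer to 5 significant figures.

0.0017839 rods

1 fathom = 0.363636 rod.
0.0049056 × 0.363636 ≈ 0.0017839 rod.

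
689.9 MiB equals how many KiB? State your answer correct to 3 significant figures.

706000 KiB

1 mebibyte = 1024.00 KiB.
Thus 689.9 × 1024.00 ≈ 706000 KiB.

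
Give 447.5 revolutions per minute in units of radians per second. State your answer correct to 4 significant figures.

46.86 rad/s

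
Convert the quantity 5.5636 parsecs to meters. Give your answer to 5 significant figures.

1 parsec = 3.08568 × 10^16 m.
Then 5.5636 × 3.08568 × 10^16 ≈ 1.7167 × 10^17 m.

1.7167 × 10^17 m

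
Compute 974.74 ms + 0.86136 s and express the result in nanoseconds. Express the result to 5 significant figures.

1.8361 × 10^9 ns

974.74 ms = 9.74740 × 10^8 ns and 0.86136 s = 8.61360 × 10^8 ns.
9.74740 × 10^8 + 8.61360 × 10^8 ≈ 1.8361 × 10^9 ns.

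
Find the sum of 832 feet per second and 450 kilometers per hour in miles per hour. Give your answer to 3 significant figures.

832 ft/s = 567.273 mph and 450 km/h = 279.617 mph.
567.273 + 279.617 ≈ 847 mph.

847 mph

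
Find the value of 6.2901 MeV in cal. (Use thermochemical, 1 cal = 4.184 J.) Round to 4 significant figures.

2.409 × 10^-13 cal

1 MeV = 3.82929 × 10^-14 cal.
6.2901 × 3.82929 × 10^-14 ≈ 2.409 × 10^-13 cal.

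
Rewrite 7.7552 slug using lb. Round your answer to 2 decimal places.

249.52 pounds

1 slug = 32.1740 lb.
Then 7.7552 × 32.1740 ≈ 249.52 lb.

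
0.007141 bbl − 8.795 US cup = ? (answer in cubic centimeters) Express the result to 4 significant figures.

-945.5 cm³

0.007141 bbl = 1135.33 cm³ and 8.795 US cup = 2080.79 cm³.
1135.33 − 2080.79 ≈ -945.5 cm³.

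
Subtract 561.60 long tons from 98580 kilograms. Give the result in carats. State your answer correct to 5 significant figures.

98580 kg = 4.92900 × 10^8 ct and 561.60 long ton = 2.85306 × 10^9 ct.
4.92900 × 10^8 − 2.85306 × 10^9 ≈ -2.3602 × 10^9 ct.

-2.3602 × 10^9 ct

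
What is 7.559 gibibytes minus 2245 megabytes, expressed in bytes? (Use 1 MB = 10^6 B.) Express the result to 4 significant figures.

5.871e+9 B

7.559 GiB = 8.11641e+9 B and 2245 MB = 2.24500e+9 B.
8.11641e+9 − 2.24500e+9 ≈ 5.871e+9 B.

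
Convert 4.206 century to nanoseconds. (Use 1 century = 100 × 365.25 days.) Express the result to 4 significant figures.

1.327 × 10^19 ns

1 century = 3.15576 × 10^18 nanoseconds.
4.206 × 3.15576 × 10^18 ≈ 1.327 × 10^19 ns.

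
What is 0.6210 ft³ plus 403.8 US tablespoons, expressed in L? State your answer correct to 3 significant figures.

23.6 L

0.6210 ft³ = 17.5848 L and 403.8 US tbsp = 5.97090 L.
17.5848 + 5.97090 ≈ 23.6 L.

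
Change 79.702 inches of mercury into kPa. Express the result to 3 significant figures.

270 kilopascals

1 inch of mercury = 3.38639 kPa.
So 79.702 × 3.38639 ≈ 270 kPa.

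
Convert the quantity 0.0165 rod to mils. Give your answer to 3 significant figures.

1 rod = 198000 mils.
Then 0.0165 × 198000 ≈ 3270 mil.

3270 mil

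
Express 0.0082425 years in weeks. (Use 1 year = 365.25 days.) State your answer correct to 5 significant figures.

1 yr = 52.1786 wk.
0.0082425 × 52.1786 ≈ 0.43008 wk.

0.43008 wk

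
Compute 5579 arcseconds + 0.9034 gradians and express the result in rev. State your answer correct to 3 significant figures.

0.00656 revolutions

5579 arcsec = 0.00430478 rev and 0.9034 grad = 0.00225850 rev.
0.00430478 + 0.00225850 ≈ 0.00656 rev.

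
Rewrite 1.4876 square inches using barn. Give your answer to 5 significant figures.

1 square inch = 6.45160 × 10^24 barn.
1.4876 × 6.45160 × 10^24 ≈ 9.5974 × 10^24 barn.

9.5974 × 10^24 barns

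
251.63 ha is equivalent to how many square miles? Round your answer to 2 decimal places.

0.97 mi²

1 ha = 0.00386102 square miles.
So 251.63 × 0.00386102 ≈ 0.97 mi².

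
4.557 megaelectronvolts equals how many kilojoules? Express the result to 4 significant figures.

1 megaelectronvolt = 1.60218 × 10^-16 kJ.
Then 4.557 × 1.60218 × 10^-16 ≈ 7.301 × 10^-16 kJ.

7.301 × 10^-16 kilojoules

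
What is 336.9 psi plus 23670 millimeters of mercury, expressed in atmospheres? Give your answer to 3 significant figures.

54.1 atm

336.9 psi = 22.9247 atm and 23670 mmHg = 31.1447 atm.
22.9247 + 31.1447 ≈ 54.1 atm.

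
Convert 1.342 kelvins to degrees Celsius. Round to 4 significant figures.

K = °C + 273.15.
Applying the formula gives -271.8 °C.

-271.8 degrees Celsius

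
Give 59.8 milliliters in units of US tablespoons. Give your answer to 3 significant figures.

1 milliliter = 0.0676280 US tablespoons.
Then 59.8 × 0.0676280 ≈ 4.04 US tbsp.

4.04 US tbsp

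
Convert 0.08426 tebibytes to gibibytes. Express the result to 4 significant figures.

1 tebibyte = 1024.00 GiB.
0.08426 × 1024.00 ≈ 86.28 GiB.

86.28 GiB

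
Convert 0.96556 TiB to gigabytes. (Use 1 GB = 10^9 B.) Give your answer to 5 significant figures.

1 tebibyte = 1099.51 gigabytes.
0.96556 × 1099.51 ≈ 1061.6 GB.

1061.6 GB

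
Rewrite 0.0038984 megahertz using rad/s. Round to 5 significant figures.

1 megahertz = 6.28319e+6 radians per second.
Then 0.0038984 × 6.28319e+6 ≈ 24494 rad/s.

24494 rad/s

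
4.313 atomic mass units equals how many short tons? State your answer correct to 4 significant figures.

1 u = 1.83043 × 10^-30 short tons.
Then 4.313 × 1.83043 × 10^-30 ≈ 7.895 × 10^-30 short ton.

7.895 × 10^-30 short ton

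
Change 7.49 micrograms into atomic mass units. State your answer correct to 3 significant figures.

4.51e+18 u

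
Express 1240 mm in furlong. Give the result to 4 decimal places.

0.0062 furlong

1 mm = 4.97097e-6 furlongs.
So 1240 × 4.97097e-6 ≈ 0.0062 furlong.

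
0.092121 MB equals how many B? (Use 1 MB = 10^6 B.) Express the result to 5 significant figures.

1 megabyte = 1.00000e+6 B.
Thus 0.092121 × 1.00000e+6 ≈ 92121 B.

92121 B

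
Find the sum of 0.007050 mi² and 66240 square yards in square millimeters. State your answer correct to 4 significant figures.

7.364 × 10^10 mm²

0.007050 mi² = 1.82594 × 10^10 mm² and 66240 yd² = 5.53851 × 10^10 mm².
1.82594 × 10^10 + 5.53851 × 10^10 ≈ 7.364 × 10^10 mm².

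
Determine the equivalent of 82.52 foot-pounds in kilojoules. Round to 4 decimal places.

1 ft·lbf = 0.00135582 kJ.
Then 82.52 × 0.00135582 ≈ 0.1119 kJ.

0.1119 kilojoules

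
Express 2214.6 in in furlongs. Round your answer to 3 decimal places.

1 in = 0.000126263 furlong.
2214.6 × 0.000126263 ≈ 0.280 furlong.

0.280 furlong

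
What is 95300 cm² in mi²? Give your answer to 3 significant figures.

3.68e-6 square miles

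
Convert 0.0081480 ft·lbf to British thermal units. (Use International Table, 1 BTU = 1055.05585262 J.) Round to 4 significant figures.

1.047e-5 British thermal units

1 foot-pound = 0.00128507 BTU.
Then 0.0081480 × 0.00128507 ≈ 1.047e-5 BTU.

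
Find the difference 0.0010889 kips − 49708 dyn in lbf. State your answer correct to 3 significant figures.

0.977 lbf

0.0010889 kip = 1.08890 lbf and 49708 dyn = 0.111748 lbf.
1.08890 − 0.111748 ≈ 0.977 lbf.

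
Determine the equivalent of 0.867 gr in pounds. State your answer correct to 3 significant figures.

1 grain = 0.000142857 pounds.
So 0.867 × 0.000142857 ≈ 0.000124 lb.

0.000124 pounds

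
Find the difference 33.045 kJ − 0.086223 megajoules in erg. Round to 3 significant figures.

-5.32 × 10^11 ergs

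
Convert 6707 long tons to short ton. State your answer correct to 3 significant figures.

7510 short tons

1 long ton = 1.12000 short ton.
So 6707 × 1.12000 ≈ 7510 short ton.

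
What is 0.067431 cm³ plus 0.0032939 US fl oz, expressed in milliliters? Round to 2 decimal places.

0.067431 cm³ = 0.0674310 mL and 0.0032939 US fl oz = 0.0974122 mL.
0.0674310 + 0.0974122 ≈ 0.16 mL.

0.16 mL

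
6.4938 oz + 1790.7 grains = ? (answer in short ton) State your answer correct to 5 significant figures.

6.4938 oz = 0.000202931 short ton and 1790.7 gr = 0.000127907 short ton.
0.000202931 + 0.000127907 ≈ 0.00033084 short ton.

0.00033084 short ton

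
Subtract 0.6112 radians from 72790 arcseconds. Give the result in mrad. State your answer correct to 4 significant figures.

72790 arcsec = 352.896 mrad and 0.6112 rad = 611.200 mrad.
352.896 − 611.200 ≈ -258.3 mrad.

-258.3 mrad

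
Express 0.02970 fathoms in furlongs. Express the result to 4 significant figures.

0.0002700 furlong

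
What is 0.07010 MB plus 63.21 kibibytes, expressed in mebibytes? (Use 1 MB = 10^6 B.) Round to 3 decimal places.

0.07010 MB = 0.0668526 MiB and 63.21 KiB = 0.0617285 MiB.
0.0668526 + 0.0617285 ≈ 0.129 MiB.

0.129 mebibytes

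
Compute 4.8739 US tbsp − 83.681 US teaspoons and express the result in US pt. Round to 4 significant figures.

-0.7194 US pt

4.8739 US tbsp = 0.152309 US pt and 83.681 US tsp = 0.871677 US pt.
0.152309 − 0.871677 ≈ -0.7194 US pt.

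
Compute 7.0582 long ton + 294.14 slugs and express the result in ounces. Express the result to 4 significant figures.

404400 ounces

7.0582 long ton = 252966 oz and 294.14 slug = 151419 oz.
252966 + 151419 ≈ 404400 oz.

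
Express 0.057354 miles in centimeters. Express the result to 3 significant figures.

9230 centimeters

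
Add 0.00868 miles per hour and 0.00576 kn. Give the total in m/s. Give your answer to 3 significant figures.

0.00868 mph = 0.00388031 m/s and 0.00576 kn = 0.00296320 m/s.
0.00388031 + 0.00296320 ≈ 0.00684 m/s.

0.00684 meters per second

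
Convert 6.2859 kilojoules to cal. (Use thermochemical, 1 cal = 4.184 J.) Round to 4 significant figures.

1502 calories

1 kJ = 239.006 calories.
6.2859 × 239.006 ≈ 1502 cal.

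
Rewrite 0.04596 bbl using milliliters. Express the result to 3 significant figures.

7310 mL

1 bbl = 158987 mL.
0.04596 × 158987 ≈ 7310 mL.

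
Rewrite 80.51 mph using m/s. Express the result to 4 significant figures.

1 mph = 0.447040 m/s.
So 80.51 × 0.447040 ≈ 35.99 m/s.

35.99 m/s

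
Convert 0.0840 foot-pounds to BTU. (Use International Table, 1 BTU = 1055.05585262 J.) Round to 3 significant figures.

0.000108 BTU

1 ft·lbf = 0.00128507 BTU.
Then 0.0840 × 0.00128507 ≈ 0.000108 BTU.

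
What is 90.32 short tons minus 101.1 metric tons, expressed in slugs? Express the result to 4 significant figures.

-1313 slugs

90.32 short ton = 5614.46 slug and 101.1 t = 6927.55 slug.
5614.46 − 6927.55 ≈ -1313 slug.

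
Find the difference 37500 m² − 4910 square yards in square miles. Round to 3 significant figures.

37500 m² = 0.0144788 mi² and 4910 yd² = 0.00158510 mi².
0.0144788 − 0.00158510 ≈ 0.0129 mi².

0.0129 square miles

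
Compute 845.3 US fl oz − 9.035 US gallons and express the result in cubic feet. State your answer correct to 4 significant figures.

-0.3250 cubic feet

845.3 US fl oz = 0.882814 ft³ and 9.035 US gal = 1.20780 ft³.
0.882814 − 1.20780 ≈ -0.3250 ft³.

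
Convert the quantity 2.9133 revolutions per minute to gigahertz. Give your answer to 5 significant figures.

4.8555 × 10^-11 GHz

1 revolution per minute = 1.66667 × 10^-11 gigahertz.
2.9133 × 1.66667 × 10^-11 ≈ 4.8555 × 10^-11 GHz.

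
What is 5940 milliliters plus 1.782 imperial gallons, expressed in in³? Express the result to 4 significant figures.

856.8 cubic inches

5940 mL = 362.481 in³ and 1.782 imp gal = 494.361 in³.
362.481 + 494.361 ≈ 856.8 in³.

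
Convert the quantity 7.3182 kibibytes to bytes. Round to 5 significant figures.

1 KiB = 1024.00 B.
So 7.3182 × 1024.00 ≈ 7493.8 B.

7493.8 B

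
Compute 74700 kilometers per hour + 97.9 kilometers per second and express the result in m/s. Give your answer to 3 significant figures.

119000 meters per second

74700 km/h = 20750.0 m/s and 97.9 km/s = 97900.0 m/s.
20750.0 + 97900.0 ≈ 119000 m/s.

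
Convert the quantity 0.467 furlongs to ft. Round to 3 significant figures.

308 feet

1 furlong = 660.000 feet.
0.467 × 660.000 ≈ 308 ft.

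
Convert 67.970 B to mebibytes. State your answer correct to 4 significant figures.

1 byte = 9.53674 × 10^-7 mebibytes.
So 67.970 × 9.53674 × 10^-7 ≈ 6.482 × 10^-5 MiB.

6.482 × 10^-5 mebibytes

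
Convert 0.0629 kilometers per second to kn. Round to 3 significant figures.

122 knots

1 km/s = 1943.84 kn.
Thus 0.0629 × 1943.84 ≈ 122 kn.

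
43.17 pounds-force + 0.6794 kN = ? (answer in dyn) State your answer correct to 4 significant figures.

43.17 lbf = 1.92030 × 10^7 dyn and 0.6794 kN = 6.79400 × 10^7 dyn.
1.92030 × 10^7 + 6.79400 × 10^7 ≈ 8.714 × 10^7 dyn.

8.714 × 10^7 dynes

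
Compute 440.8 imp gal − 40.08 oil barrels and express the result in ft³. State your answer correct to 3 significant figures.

-154 cubic feet

440.8 imp gal = 70.76764 ft³ and 40.08 bbl = 225.0325 ft³.
70.76764 − 225.0325 ≈ -154 ft³.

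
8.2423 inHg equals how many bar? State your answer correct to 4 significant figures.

0.2791 bar

1 inch of mercury = 0.0338639 bar.
Then 8.2423 × 0.0338639 ≈ 0.2791 bar.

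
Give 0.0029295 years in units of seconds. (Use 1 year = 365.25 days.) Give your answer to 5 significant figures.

92448 s

1 yr = 3.15576 × 10^7 s.
So 0.0029295 × 3.15576 × 10^7 ≈ 92448 s.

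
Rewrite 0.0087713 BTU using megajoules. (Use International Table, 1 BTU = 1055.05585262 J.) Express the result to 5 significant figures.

9.2542 × 10^-6 MJ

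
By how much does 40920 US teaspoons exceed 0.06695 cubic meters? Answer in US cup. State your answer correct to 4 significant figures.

569.5 US cup

40920 US tsp = 852.500 US cup and 0.06695 m³ = 282.981 US cup.
852.500 − 282.981 ≈ 569.5 US cup.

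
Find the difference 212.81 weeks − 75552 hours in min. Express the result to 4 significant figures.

-2.388 × 10^6 min

212.81 wk = 2.14512 × 10^6 min and 75552 h = 4.53312 × 10^6 min.
2.14512 × 10^6 − 4.53312 × 10^6 ≈ -2.388 × 10^6 min.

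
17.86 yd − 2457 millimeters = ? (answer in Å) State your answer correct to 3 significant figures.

17.86 yd = 1.63312e+11 Å and 2457 mm = 2.45700e+10 Å.
1.63312e+11 − 2.45700e+10 ≈ 1.39e+11 Å.

1.39e+11 Å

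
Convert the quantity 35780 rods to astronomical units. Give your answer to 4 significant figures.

1 rod = 3.36181 × 10^-11 au.
35780 × 3.36181 × 10^-11 ≈ 1.203 × 10^-6 au.

1.203 × 10^-6 au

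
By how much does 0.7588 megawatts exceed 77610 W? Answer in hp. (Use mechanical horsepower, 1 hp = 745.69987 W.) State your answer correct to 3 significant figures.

0.7588 MW = 1017.57 hp and 77610 W = 104.077 hp.
1017.57 − 104.077 ≈ 913 hp.

913 horsepower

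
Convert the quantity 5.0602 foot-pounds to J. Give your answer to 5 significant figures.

6.8607 joules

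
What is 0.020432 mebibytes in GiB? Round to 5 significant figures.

1.9953 × 10^-5 gibibytes

1 MiB = 0.0009765625 GiB.
Thus 0.020432 × 0.0009765625 ≈ 1.9953 × 10^-5 GiB.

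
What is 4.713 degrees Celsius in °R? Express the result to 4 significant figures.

500.2 degrees Rankine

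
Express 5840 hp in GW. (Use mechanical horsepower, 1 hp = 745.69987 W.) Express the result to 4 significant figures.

0.004355 gigawatts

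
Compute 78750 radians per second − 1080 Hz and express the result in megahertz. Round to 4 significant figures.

0.01145 MHz

78750 rad/s = 0.0125335 MHz and 1080 Hz = 0.00108000 MHz.
0.0125335 − 0.00108000 ≈ 0.01145 MHz.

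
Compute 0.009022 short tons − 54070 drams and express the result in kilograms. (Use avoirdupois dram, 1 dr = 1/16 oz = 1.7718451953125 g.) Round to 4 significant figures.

0.009022 short ton = 8.18462 kg and 54070 dr = 95.8037 kg.
8.18462 − 95.8037 ≈ -87.62 kg.

-87.62 kg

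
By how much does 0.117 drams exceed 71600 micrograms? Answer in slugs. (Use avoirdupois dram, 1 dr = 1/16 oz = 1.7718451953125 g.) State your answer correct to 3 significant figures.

0.117 dr = 1.42050e-5 slug and 71600 μg = 4.90616e-6 slug.
1.42050e-5 − 4.90616e-6 ≈ 9.30e-6 slug.

9.30e-6 slugs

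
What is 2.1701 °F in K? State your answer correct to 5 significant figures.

256.58 kelvins

K = (°F + 459.67) × 5/9.
Applying the formula gives 256.58 K.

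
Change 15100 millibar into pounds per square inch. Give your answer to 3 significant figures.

1 millibar = 0.0145038 psi.
Then 15100 × 0.0145038 ≈ 219 psi.

219 pounds per square inch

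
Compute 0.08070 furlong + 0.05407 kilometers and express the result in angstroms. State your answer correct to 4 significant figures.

0.08070 furlong = 1.62343 × 10^11 Å and 0.05407 km = 5.40700 × 10^11 Å.
1.62343 × 10^11 + 5.40700 × 10^11 ≈ 7.030 × 10^11 Å.

7.030 × 10^11 angstroms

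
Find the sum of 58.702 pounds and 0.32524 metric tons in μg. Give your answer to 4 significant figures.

3.519 × 10^11 μg

58.702 lb = 2.66268 × 10^10 μg and 0.32524 t = 3.25240 × 10^11 μg.
2.66268 × 10^10 + 3.25240 × 10^11 ≈ 3.519 × 10^11 μg.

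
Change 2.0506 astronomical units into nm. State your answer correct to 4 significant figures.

1 au = 1.49598e+20 nm.
Thus 2.0506 × 1.49598e+20 ≈ 3.068e+20 nm.

3.068e+20 nm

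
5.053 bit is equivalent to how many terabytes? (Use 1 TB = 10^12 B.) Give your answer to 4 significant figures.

6.316 × 10^-13 TB

1 bit = 1.25000 × 10^-13 terabytes.
Thus 5.053 × 1.25000 × 10^-13 ≈ 6.316 × 10^-13 TB.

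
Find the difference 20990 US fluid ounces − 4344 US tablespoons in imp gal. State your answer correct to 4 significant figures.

122.4 imp gal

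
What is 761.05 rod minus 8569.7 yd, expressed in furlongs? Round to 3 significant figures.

-19.9 furlongs

761.05 rod = 19.02625 furlong and 8569.7 yd = 38.95318 furlong.
19.02625 − 38.95318 ≈ -19.9 furlong.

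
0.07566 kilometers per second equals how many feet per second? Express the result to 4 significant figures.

1 kilometer per second = 3280.84 ft/s.
Then 0.07566 × 3280.84 ≈ 248.2 ft/s.

248.2 ft/s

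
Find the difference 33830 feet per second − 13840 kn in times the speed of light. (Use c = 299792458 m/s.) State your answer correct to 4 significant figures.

1.065 × 10^-5 times the speed of light

33830 ft/s = 3.43951 × 10^-5 c and 13840 kn = 2.37495 × 10^-5 c.
3.43951 × 10^-5 − 2.37495 × 10^-5 ≈ 1.065 × 10^-5 c.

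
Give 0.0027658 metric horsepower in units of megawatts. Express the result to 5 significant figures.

2.0342e-6 MW

1 metric horsepower = 0.000735499 MW.
0.0027658 × 0.000735499 ≈ 2.0342e-6 MW.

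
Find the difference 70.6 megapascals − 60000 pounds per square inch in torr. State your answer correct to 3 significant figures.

-2.57e+6 torr

70.6 MPa = 529544 torr and 60000 psi = 3.10290e+6 torr.
529544 − 3.10290e+6 ≈ -2.57e+6 torr.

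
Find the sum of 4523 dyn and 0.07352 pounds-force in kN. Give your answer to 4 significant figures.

4523 dyn = 4.52300 × 10^-5 kN and 0.07352 lbf = 0.000327033 kN.
4.52300 × 10^-5 + 0.000327033 ≈ 0.0003723 kN.

0.0003723 kilonewtons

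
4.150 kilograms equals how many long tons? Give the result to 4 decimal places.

1 kilogram = 0.000984207 long tons.
Then 4.150 × 0.000984207 ≈ 0.0041 long ton.

0.0041 long ton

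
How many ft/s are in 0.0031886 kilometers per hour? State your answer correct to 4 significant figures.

0.002906 ft/s

1 kilometer per hour = 0.911344 feet per second.
0.0031886 × 0.911344 ≈ 0.002906 ft/s.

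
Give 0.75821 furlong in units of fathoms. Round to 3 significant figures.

1 furlong = 110.000 fathom.
So 0.75821 × 110.000 ≈ 83.4 fathom.

83.4 fathom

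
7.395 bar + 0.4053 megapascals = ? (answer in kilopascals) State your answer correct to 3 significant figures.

7.395 bar = 739.500 kPa and 0.4053 MPa = 405.300 kPa.
739.500 + 405.300 ≈ 1140 kPa.

1140 kPa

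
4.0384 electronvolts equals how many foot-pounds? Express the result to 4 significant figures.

4.772 × 10^-19 ft·lbf

1 electronvolt = 1.18170 × 10^-19 ft·lbf.
So 4.0384 × 1.18170 × 10^-19 ≈ 4.772 × 10^-19 ft·lbf.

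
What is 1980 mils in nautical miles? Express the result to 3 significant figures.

2.72 × 10^-5 nautical miles

1 mil = 1.37149 × 10^-8 nautical miles.
1980 × 1.37149 × 10^-8 ≈ 2.72 × 10^-5 nmi.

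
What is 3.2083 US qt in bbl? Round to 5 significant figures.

0.019097 oil barrels

1 US quart = 0.00595238 bbl.
Thus 3.2083 × 0.00595238 ≈ 0.019097 bbl.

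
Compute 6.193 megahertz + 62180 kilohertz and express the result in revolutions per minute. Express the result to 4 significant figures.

4.102 × 10^9 rpm

6.193 MHz = 3.71580 × 10^8 rpm and 62180 kHz = 3.73080 × 10^9 rpm.
3.71580 × 10^8 + 3.73080 × 10^9 ≈ 4.102 × 10^9 rpm.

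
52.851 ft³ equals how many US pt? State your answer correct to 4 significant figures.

3163 US pints

1 cubic foot = 59.8442 US pints.
Then 52.851 × 59.8442 ≈ 3163 US pt.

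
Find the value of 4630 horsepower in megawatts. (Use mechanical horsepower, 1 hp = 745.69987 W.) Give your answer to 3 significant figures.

1 horsepower = 0.000745700 MW.
4630 × 0.000745700 ≈ 3.45 MW.

3.45 MW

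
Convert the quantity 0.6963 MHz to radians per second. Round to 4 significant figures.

4.375e+6 rad/s

1 MHz = 6.28319e+6 rad/s.
So 0.6963 × 6.28319e+6 ≈ 4.375e+6 rad/s.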